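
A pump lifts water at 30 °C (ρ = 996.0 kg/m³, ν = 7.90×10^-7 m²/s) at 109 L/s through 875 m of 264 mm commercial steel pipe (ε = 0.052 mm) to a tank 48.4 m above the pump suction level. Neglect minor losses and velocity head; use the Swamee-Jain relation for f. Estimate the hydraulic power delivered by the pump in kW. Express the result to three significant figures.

P_hyd ≈ 62.3 kW

V = 4Q/(πD²) = 1.991 m/s; Re = 6.65×10^5; ε/D = 1.97×10^-4; f = 0.01513
h_f = f(L/D)V²/2g = 10.14 m
Total head H = z + h_f = 48.4 + 10.14 = 58.54 m
P_hyd = ρgQH = 996.0·9.81·0.109·58.54 = 62.34 kW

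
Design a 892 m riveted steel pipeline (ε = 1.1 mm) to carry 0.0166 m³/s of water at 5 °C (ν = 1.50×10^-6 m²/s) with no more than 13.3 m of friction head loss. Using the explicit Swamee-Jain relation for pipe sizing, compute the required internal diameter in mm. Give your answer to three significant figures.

Swamee-Jain (Type III): D = 0.66·[ε^1.25·(LQ²/(gh_f))^4.75 + ν·Q^9.4·(L/(gh_f))^5.2]^0.04
LQ²/(gh_f) = 0.001884; L/(gh_f) = 6.837
Term 1 = ε^1.25·(…)^4.75 = 2.28×10^-17; Term 2 = ν·Q^9.4·(…)^5.2 = 6.11×10^-19
D = 0.66·(2.28×10^-17 + 6.11×10^-19)^0.04 = 0.1427 m = 143 mm
Check: V = 1.04 m/s, Re = 9.88×10^4, f = 0.03575, h_f = 12.3 m ≈ 13.3 m ✓

D ≈ 143 mm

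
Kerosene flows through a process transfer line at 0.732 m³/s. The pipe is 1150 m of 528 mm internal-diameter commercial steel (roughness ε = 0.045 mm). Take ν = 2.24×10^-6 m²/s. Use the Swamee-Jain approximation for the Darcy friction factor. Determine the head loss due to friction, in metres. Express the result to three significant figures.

h_f ≈ 16.9 m

V = 4Q/(πD²) = 4·0.732/(π·0.528²) = 3.343 m/s
Re = VD/ν = 3.343·0.528/2.24×10^-6 = 7.88×10^5 → turbulent
ε/D = 0.045/528 = 8.52×10^-5
Swamee-Jain: f = 0.01359
h_f = f(L/D)V²/(2g) = 0.01359·(1150/0.528)·3.343²/(2·9.81) = 16.86 m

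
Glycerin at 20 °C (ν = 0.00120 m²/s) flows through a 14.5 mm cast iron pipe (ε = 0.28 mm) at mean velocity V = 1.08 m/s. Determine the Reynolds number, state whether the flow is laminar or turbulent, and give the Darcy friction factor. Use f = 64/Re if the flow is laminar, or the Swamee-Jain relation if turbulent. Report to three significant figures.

Re = VD/ν = 1.080·0.0145/0.00120 = 13.1
Re < 2300 → laminar → f = 64/Re = 4.904

Re ≈ 13.1; laminar; f = 64/Re ≈ 4.90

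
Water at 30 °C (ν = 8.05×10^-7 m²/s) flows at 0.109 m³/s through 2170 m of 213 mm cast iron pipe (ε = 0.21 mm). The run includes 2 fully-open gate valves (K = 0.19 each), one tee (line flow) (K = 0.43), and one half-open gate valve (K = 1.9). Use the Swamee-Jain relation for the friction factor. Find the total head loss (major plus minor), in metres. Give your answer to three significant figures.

H_L ≈ 98.7 m

V = 4Q/(πD²) = 3.059 m/s; V²/2g = 0.4769 m
Re = 8.09×10^5, ε/D = 9.86×10^-4 → f = 0.02005 (Swamee-Jain)
Major: h_f = f(L/D)·V²/2g = 0.02005·10188·0.4769 = 97.40 m
Minor: ΣK = 2.71; h_m = ΣK·V²/2g = 1.292 m
Total H_L = 97.40 + 1.292 = 98.69 m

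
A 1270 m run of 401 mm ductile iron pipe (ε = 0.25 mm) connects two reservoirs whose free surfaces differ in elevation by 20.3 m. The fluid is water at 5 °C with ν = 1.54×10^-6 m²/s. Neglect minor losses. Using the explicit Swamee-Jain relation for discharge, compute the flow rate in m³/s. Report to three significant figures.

Swamee-Jain (Type II): Q = -0.965·√(gD⁵h_f/L)·ln[ε/(3.7D) + √(3.17ν²L/(gD³h_f))]
√(gD⁵h_f/L) = √(9.81·0.401⁵·20.3/1270) = 0.04032
ε/(3.7D) = 1.68×10^-4; √(3.17ν²L/(gD³h_f)) = 2.73×10^-5
Q = -0.965·0.04032·ln(1.958×10^-4) = 0.3322 m³/s
Check: V = 2.63 m/s, Re = 6.85×10^5, f = 0.01828, h_f = 20.4 m ≈ 20.3 m ✓

Q ≈ 0.332 m³/s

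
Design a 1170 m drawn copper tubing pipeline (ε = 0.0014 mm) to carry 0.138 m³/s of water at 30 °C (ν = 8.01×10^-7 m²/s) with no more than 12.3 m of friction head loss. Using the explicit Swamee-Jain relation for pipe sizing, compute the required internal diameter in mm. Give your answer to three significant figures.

Swamee-Jain (Type III): D = 0.66·[ε^1.25·(LQ²/(gh_f))^4.75 + ν·Q^9.4·(L/(gh_f))^5.2]^0.04
LQ²/(gh_f) = 0.1847; L/(gh_f) = 9.696
Term 1 = ε^1.25·(…)^4.75 = 1.58×10^-11; Term 2 = ν·Q^9.4·(…)^5.2 = 8.89×10^-10
D = 0.66·(1.58×10^-11 + 8.89×10^-10)^0.04 = 0.2869 m = 287 mm
Check: V = 2.13 m/s, Re = 7.64×10^5, f = 0.01225, h_f = 11.6 m ≈ 12.3 m ✓

D ≈ 287 mm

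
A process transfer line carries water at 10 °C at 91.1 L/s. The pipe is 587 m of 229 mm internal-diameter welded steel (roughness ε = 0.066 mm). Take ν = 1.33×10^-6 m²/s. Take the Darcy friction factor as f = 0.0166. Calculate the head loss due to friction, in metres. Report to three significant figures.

V = 4Q/(πD²) = 4·0.0911/(π·0.229²) = 2.212 m/s
h_f = f(L/D)V²/(2g) = 0.01660·(587/0.229)·2.212²/(2·9.81) = 10.61 m

h_f ≈ 10.6 m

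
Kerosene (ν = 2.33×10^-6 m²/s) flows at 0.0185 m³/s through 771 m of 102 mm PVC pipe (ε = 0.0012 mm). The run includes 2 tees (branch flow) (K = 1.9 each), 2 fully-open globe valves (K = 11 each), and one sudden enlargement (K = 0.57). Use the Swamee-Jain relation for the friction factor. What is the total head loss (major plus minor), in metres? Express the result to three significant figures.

V = 4Q/(πD²) = 2.264 m/s; V²/2g = 0.2613 m
Re = 9.91×10^4, ε/D = 1.18×10^-5 → f = 0.01797 (Swamee-Jain)
Major: h_f = f(L/D)·V²/2g = 0.01797·7559·0.2613 = 35.48 m
Minor: ΣK = 26.4; h_m = ΣK·V²/2g = 6.889 m
Total H_L = 35.48 + 6.889 = 42.37 m

H_L ≈ 42.4 m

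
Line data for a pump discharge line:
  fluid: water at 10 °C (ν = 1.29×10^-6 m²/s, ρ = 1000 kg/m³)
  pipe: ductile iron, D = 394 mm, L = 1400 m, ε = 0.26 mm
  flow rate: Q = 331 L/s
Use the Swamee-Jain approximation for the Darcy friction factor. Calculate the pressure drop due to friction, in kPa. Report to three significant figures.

V = 4Q/(πD²) = 4·0.331/(π·0.394²) = 2.715 m/s
Re = VD/ν = 2.715·0.394/1.29×10^-6 = 8.29×10^5 → turbulent
ε/D = 0.26/394 = 6.60×10^-4
Swamee-Jain: f = 0.01839
h_f = f(L/D)V²/(2g) = 0.01839·(1400/0.394)·2.715²/(2·9.81) = 24.54 m
Δp = ρg·h_f = 1000·9.81·24.54 = 240.8 kPa

Δp ≈ 241 kPa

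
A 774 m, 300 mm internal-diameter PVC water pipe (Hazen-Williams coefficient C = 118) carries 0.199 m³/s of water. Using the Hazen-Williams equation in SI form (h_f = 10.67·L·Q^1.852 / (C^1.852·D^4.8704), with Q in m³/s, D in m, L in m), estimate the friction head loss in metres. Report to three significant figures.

h_f ≈ 21.3 m

h_f = 10.67·774·0.199^1.852 / (118^1.852·0.300^4.8704) = 21.28 m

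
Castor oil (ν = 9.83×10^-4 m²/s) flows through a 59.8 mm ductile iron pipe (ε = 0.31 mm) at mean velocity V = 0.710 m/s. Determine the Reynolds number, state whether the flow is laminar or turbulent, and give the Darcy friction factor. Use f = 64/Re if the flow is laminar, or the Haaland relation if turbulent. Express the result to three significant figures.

Re = VD/ν = 0.7100·0.0598/9.83×10^-4 = 43.2
Re < 2300 → laminar → f = 64/Re = 1.482

Re ≈ 43.2; laminar; f = 64/Re ≈ 1.48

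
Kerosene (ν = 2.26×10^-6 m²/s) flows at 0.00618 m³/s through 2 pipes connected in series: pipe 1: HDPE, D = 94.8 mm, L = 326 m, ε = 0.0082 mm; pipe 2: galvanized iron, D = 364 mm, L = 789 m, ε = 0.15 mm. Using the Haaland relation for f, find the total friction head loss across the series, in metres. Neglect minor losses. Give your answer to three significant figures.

Pipe 1: V = 0.8756 m/s, Re = 3.67×10^4, ε/D = 8.65×10^-5, f = 0.02243, h_1 = f(L/D)V²/2g = 3.013 m
Pipe 2: V = 0.05939 m/s, Re = 9570, ε/D = 4.12×10^-4, f = 0.03175, h_2 = f(L/D)V²/2g = 0.01237 m
Series → Q common, losses add: H = Σh = 3.026 m

H ≈ 3.03 m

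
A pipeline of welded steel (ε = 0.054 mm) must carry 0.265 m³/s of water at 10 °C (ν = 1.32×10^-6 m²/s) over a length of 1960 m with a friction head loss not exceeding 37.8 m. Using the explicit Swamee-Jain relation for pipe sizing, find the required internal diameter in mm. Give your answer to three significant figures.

D ≈ 342 mm

Swamee-Jain (Type III): D = 0.66·[ε^1.25·(LQ²/(gh_f))^4.75 + ν·Q^9.4·(L/(gh_f))^5.2]^0.04
LQ²/(gh_f) = 0.3712; L/(gh_f) = 5.286
Term 1 = ε^1.25·(…)^4.75 = 4.18×10^-8; Term 2 = ν·Q^9.4·(…)^5.2 = 2.88×10^-8
D = 0.66·(4.18×10^-8 + 2.88×10^-8)^0.04 = 0.3416 m = 342 mm
Check: V = 2.89 m/s, Re = 7.48×10^5, f = 0.01458, h_f = 35.7 m ≈ 37.8 m ✓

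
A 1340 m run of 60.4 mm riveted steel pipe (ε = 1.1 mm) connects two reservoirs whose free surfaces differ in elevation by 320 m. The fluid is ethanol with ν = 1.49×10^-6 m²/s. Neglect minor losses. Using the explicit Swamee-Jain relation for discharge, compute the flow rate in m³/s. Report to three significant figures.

Q ≈ 0.00701 m³/s

Swamee-Jain (Type II): Q = -0.965·√(gD⁵h_f/L)·ln[ε/(3.7D) + √(3.17ν²L/(gD³h_f))]
√(gD⁵h_f/L) = √(9.81·0.0604⁵·320/1340) = 0.001372
ε/(3.7D) = 0.00492; √(3.17ν²L/(gD³h_f)) = 1.17×10^-4
Q = -0.965·0.001372·ln(0.005039) = 0.007006 m³/s
Check: V = 2.45 m/s, Re = 9.91×10^4, f = 0.04759, h_f = 322 m ≈ 320 m ✓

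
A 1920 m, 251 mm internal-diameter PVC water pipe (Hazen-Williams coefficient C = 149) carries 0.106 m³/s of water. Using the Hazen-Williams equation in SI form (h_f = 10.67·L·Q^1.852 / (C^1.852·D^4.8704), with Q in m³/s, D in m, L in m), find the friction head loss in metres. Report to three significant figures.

h_f = 10.67·1920·0.106^1.852 / (149^1.852·0.251^4.8704) = 25.43 m

h_f ≈ 25.4 m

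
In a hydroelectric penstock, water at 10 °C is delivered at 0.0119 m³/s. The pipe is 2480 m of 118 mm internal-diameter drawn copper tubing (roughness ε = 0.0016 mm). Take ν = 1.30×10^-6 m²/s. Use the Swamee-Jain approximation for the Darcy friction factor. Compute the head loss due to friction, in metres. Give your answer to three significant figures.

h_f ≈ 22.8 m

V = 4Q/(πD²) = 4·0.0119/(π·0.118²) = 1.088 m/s
Re = VD/ν = 1.088·0.118/1.30×10^-6 = 9.88×10^4 → turbulent
ε/D = 0.0016/118 = 1.36×10^-5
Swamee-Jain: f = 0.01799
h_f = f(L/D)V²/(2g) = 0.01799·(2480/0.118)·1.088²/(2·9.81) = 22.82 m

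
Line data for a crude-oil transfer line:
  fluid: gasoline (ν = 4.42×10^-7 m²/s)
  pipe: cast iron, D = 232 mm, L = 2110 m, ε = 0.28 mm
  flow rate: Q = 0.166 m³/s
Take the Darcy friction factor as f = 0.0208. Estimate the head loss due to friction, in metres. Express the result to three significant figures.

h_f ≈ 149 m

V = 4Q/(πD²) = 4·0.166/(π·0.232²) = 3.927 m/s
h_f = f(L/D)V²/(2g) = 0.02080·(2110/0.232)·3.927²/(2·9.81) = 148.7 m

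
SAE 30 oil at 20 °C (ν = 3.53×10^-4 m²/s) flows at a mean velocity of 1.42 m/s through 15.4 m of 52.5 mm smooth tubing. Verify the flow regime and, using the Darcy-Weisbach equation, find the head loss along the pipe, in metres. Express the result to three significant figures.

Re = VD/ν = 1.42·0.05250/3.53×10^-4 = 211 → laminar (Re < 2300)
f = 64/Re = 0.3030
h_f = f(L/D)V²/(2g) = 0.3030·(15.4/0.05250)·1.42²/(2·9.81) = 9.136 m

h_f ≈ 9.14 m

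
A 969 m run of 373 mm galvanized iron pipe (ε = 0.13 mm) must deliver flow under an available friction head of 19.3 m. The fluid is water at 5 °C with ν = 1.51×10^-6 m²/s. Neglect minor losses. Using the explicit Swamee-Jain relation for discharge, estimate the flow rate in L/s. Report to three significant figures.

Q ≈ 327 L/s

Swamee-Jain (Type II): Q = -0.965·√(gD⁵h_f/L)·ln[ε/(3.7D) + √(3.17ν²L/(gD³h_f))]
√(gD⁵h_f/L) = √(9.81·0.373⁵·19.3/969) = 0.03756
ε/(3.7D) = 9.42×10^-5; √(3.17ν²L/(gD³h_f)) = 2.67×10^-5
Q = -0.965·0.03756·ln(1.209×10^-4) = 0.3270 m³/s
Check: V = 2.99 m/s, Re = 7.39×10^5, f = 0.01639, h_f = 19.4 m ≈ 19.3 m ✓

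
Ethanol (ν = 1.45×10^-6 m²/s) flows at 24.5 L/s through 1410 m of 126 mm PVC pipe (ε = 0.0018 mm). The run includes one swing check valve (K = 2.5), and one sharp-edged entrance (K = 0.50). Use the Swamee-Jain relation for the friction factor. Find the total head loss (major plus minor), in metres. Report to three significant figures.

V = 4Q/(πD²) = 1.965 m/s; V²/2g = 0.1968 m
Re = 1.71×10^5, ε/D = 1.43×10^-5 → f = 0.01614 (Swamee-Jain)
Major: h_f = f(L/D)·V²/2g = 0.01614·11190·0.1968 = 35.54 m
Minor: ΣK = 3.00; h_m = ΣK·V²/2g = 0.5903 m
Total H_L = 35.54 + 0.5903 = 36.13 m

H_L ≈ 36.1 m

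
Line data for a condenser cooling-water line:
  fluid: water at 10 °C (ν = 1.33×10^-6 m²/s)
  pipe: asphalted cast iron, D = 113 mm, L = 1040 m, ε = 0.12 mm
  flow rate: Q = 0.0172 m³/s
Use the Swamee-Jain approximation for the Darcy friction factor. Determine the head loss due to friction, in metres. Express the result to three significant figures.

h_f ≈ 30.2 m

V = 4Q/(πD²) = 4·0.0172/(π·0.113²) = 1.715 m/s
Re = VD/ν = 1.715·0.113/1.33×10^-6 = 1.46×10^5 → turbulent
ε/D = 0.12/113 = 0.00106
Swamee-Jain: f = 0.02188
h_f = f(L/D)V²/(2g) = 0.02188·(1040/0.113)·1.715²/(2·9.81) = 30.18 m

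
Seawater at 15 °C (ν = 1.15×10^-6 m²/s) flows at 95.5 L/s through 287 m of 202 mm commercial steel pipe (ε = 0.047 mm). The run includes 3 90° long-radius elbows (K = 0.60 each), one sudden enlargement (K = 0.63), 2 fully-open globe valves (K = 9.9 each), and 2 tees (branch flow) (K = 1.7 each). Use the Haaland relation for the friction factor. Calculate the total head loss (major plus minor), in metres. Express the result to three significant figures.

H_L ≈ 21.6 m

V = 4Q/(πD²) = 2.980 m/s; V²/2g = 0.4526 m
Re = 5.23×10^5, ε/D = 2.33×10^-4 → f = 0.01553 (Haaland)
Major: h_f = f(L/D)·V²/2g = 0.01553·1421·0.4526 = 9.989 m
Minor: ΣK = 25.6; h_m = ΣK·V²/2g = 11.60 m
Total H_L = 9.989 + 11.60 = 21.59 m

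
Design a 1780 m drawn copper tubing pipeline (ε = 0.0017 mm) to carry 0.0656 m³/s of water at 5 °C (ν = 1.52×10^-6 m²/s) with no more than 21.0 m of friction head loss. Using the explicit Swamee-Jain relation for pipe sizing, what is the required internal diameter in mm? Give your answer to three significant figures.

Swamee-Jain (Type III): D = 0.66·[ε^1.25·(LQ²/(gh_f))^4.75 + ν·Q^9.4·(L/(gh_f))^5.2]^0.04
LQ²/(gh_f) = 0.03718; L/(gh_f) = 8.640
Term 1 = ε^1.25·(…)^4.75 = 9.94×10^-15; Term 2 = ν·Q^9.4·(…)^5.2 = 8.53×10^-13
D = 0.66·(9.94×10^-15 + 8.53×10^-13)^0.04 = 0.2173 m = 217 mm
Check: V = 1.77 m/s, Re = 2.53×10^5, f = 0.01493, h_f = 19.5 m ≈ 21.0 m ✓

D ≈ 217 mm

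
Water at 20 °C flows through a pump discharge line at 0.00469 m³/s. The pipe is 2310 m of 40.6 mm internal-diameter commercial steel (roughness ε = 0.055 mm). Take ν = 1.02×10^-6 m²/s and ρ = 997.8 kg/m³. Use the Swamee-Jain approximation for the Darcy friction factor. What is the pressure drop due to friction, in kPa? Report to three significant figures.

V = 4Q/(πD²) = 4·0.00469/(π·0.0406²) = 3.623 m/s
Re = VD/ν = 3.623·0.0406/1.02×10^-6 = 1.44×10^5 → turbulent
ε/D = 0.055/40.6 = 0.00135
Swamee-Jain: f = 0.02290
h_f = f(L/D)V²/(2g) = 0.02290·(2310/0.0406)·3.623²/(2·9.81) = 871.6 m
Δp = ρg·h_f = 997.8·9.81·871.6 = 8532 kPa

Δp ≈ 8530 kPa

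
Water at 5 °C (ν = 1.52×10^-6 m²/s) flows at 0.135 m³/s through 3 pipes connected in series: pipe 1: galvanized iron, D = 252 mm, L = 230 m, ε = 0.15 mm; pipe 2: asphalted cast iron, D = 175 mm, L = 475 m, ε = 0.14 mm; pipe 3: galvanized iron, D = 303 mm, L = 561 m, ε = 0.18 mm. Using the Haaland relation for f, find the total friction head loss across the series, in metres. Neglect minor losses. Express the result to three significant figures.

Pipe 1: V = 2.707 m/s, Re = 4.49×10^5, ε/D = 5.95×10^-4, f = 0.01824, h_1 = f(L/D)V²/2g = 6.215 m
Pipe 2: V = 5.613 m/s, Re = 6.46×10^5, ε/D = 8.00×10^-4, f = 0.01913, h_2 = f(L/D)V²/2g = 83.35 m
Pipe 3: V = 1.872 m/s, Re = 3.73×10^5, ε/D = 5.94×10^-4, f = 0.01838, h_3 = f(L/D)V²/2g = 6.081 m
Series → Q common, losses add: H = Σh = 95.65 m

H ≈ 95.6 m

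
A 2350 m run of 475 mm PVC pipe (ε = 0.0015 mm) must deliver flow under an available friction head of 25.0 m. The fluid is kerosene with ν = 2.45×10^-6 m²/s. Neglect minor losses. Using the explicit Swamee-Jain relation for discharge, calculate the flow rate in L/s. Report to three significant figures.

Swamee-Jain (Type II): Q = -0.965·√(gD⁵h_f/L)·ln[ε/(3.7D) + √(3.17ν²L/(gD³h_f))]
√(gD⁵h_f/L) = √(9.81·0.475⁵·25.0/2350) = 0.05023
ε/(3.7D) = 8.53×10^-7; √(3.17ν²L/(gD³h_f)) = 4.12×10^-5
Q = -0.965·0.05023·ln(4.210×10^-5) = 0.4884 m³/s
Check: V = 2.76 m/s, Re = 5.34×10^5, f = 0.01299, h_f = 24.9 m ≈ 25.0 m ✓

Q ≈ 488 L/s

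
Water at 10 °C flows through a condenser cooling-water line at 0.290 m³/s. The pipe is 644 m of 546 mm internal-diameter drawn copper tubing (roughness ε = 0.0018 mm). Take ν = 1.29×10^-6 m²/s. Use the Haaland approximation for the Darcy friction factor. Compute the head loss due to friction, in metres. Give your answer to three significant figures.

V = 4Q/(πD²) = 4·0.290/(π·0.546²) = 1.239 m/s
Re = VD/ν = 1.239·0.546/1.29×10^-6 = 5.24×10^5 → turbulent
ε/D = 0.0018/546 = 3.30×10^-6
Haaland: f = 0.01299
h_f = f(L/D)V²/(2g) = 0.01299·(644/0.546)·1.239²/(2·9.81) = 1.198 m

h_f ≈ 1.20 m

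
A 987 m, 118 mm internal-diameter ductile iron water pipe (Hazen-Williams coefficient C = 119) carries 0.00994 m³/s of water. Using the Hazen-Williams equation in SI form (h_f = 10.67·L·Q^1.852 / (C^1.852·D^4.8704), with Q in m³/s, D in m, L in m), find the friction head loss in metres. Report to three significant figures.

h_f = 10.67·987·0.00994^1.852 / (119^1.852·0.118^4.8704) = 9.773 m

h_f ≈ 9.77 m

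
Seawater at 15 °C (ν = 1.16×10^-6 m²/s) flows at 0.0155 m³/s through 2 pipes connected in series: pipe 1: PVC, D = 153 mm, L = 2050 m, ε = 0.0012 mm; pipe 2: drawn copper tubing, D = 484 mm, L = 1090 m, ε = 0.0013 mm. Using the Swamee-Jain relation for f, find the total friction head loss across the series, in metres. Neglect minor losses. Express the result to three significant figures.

H ≈ 8.52 m

Pipe 1: V = 0.8431 m/s, Re = 1.11×10^5, ε/D = 7.84×10^-6, f = 0.01752, h_1 = f(L/D)V²/2g = 8.506 m
Pipe 2: V = 0.08425 m/s, Re = 3.52×10^4, ε/D = 2.69×10^-6, f = 0.02252, h_2 = f(L/D)V²/2g = 0.01835 m
Series → Q common, losses add: H = Σh = 8.524 m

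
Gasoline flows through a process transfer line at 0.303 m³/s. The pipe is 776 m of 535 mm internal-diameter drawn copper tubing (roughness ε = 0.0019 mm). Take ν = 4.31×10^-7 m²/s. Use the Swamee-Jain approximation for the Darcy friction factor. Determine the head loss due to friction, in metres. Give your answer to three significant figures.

V = 4Q/(πD²) = 4·0.303/(π·0.535²) = 1.348 m/s
Re = VD/ν = 1.348·0.535/4.31×10^-7 = 1.67×10^6 → turbulent
ε/D = 0.0019/535 = 3.55×10^-6
Swamee-Jain: f = 0.01079
h_f = f(L/D)V²/(2g) = 0.01079·(776/0.535)·1.348²/(2·9.81) = 1.449 m

h_f ≈ 1.45 m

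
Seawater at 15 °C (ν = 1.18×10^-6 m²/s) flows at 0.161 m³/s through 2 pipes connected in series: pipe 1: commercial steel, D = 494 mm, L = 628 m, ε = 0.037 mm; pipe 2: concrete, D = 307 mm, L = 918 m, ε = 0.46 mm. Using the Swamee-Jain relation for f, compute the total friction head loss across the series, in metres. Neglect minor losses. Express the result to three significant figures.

H ≈ 16.7 m

Pipe 1: V = 0.8400 m/s, Re = 3.52×10^5, ε/D = 7.49×10^-5, f = 0.01485, h_1 = f(L/D)V²/2g = 0.6787 m
Pipe 2: V = 2.175 m/s, Re = 5.66×10^5, ε/D = 0.00150, f = 0.02223, h_2 = f(L/D)V²/2g = 16.03 m
Series → Q common, losses add: H = Σh = 16.71 m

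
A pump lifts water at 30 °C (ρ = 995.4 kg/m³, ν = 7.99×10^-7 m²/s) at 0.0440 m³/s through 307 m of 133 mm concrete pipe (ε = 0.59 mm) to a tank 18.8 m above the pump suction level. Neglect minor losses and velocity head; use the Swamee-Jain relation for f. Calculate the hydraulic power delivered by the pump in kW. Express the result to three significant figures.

P_hyd ≈ 23.1 kW

V = 4Q/(πD²) = 3.167 m/s; Re = 5.27×10^5; ε/D = 0.00444; f = 0.02959
h_f = f(L/D)V²/2g = 34.92 m
Total head H = z + h_f = 18.8 + 34.92 = 53.72 m
P_hyd = ρgQH = 995.4·9.81·0.0440·53.72 = 23.08 kW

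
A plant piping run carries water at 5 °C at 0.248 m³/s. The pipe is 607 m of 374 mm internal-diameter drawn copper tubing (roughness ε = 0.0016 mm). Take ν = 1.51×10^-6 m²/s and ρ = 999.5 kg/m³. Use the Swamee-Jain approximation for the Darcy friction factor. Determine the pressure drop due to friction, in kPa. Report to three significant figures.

V = 4Q/(πD²) = 4·0.248/(π·0.374²) = 2.257 m/s
Re = VD/ν = 2.257·0.374/1.51×10^-6 = 5.59×10^5 → turbulent
ε/D = 0.0016/374 = 4.28×10^-6
Swamee-Jain: f = 0.01291
h_f = f(L/D)V²/(2g) = 0.01291·(607/0.374)·2.257²/(2·9.81) = 5.441 m
Δp = ρg·h_f = 999.5·9.81·5.441 = 53.35 kPa

Δp ≈ 53.4 kPa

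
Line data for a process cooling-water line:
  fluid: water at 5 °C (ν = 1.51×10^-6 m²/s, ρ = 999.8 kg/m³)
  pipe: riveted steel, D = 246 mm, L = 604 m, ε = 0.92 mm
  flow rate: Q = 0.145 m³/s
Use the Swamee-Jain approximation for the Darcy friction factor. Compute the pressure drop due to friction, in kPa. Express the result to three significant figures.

Δp ≈ 322 kPa

V = 4Q/(πD²) = 4·0.145/(π·0.246²) = 3.051 m/s
Re = VD/ν = 3.051·0.246/1.51×10^-6 = 4.97×10^5 → turbulent
ε/D = 0.92/246 = 0.00374
Swamee-Jain: f = 0.02820
h_f = f(L/D)V²/(2g) = 0.02820·(604/0.246)·3.051²/(2·9.81) = 32.85 m
Δp = ρg·h_f = 999.8·9.81·32.85 = 322.2 kPa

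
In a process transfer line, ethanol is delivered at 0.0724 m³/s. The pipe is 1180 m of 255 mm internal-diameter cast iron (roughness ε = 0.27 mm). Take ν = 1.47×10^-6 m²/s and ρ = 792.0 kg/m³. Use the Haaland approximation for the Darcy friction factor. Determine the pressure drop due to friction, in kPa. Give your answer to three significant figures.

Δp ≈ 77.1 kPa

V = 4Q/(πD²) = 4·0.0724/(π·0.255²) = 1.418 m/s
Re = VD/ν = 1.418·0.255/1.47×10^-6 = 2.46×10^5 → turbulent
ε/D = 0.27/255 = 0.00106
Haaland: f = 0.02094
h_f = f(L/D)V²/(2g) = 0.02094·(1180/0.255)·1.418²/(2·9.81) = 9.924 m
Δp = ρg·h_f = 792.0·9.81·9.924 = 77.10 kPa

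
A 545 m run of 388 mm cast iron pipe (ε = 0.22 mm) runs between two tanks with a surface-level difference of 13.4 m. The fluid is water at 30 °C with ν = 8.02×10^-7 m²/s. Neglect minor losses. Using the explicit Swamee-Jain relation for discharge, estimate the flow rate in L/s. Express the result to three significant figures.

Q ≈ 387 L/s

Swamee-Jain (Type II): Q = -0.965·√(gD⁵h_f/L)·ln[ε/(3.7D) + √(3.17ν²L/(gD³h_f))]
√(gD⁵h_f/L) = √(9.81·0.388⁵·13.4/545) = 0.04605
ε/(3.7D) = 1.53×10^-4; √(3.17ν²L/(gD³h_f)) = 1.20×10^-5
Q = -0.965·0.04605·ln(1.653×10^-4) = 0.3870 m³/s
Check: V = 3.27 m/s, Re = 1.58×10^6, f = 0.01755, h_f = 13.5 m ≈ 13.4 m ✓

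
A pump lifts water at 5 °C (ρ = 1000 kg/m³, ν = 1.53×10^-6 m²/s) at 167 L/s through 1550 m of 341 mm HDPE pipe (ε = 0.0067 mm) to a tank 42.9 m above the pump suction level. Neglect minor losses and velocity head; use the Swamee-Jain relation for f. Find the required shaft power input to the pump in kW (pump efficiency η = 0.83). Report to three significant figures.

V = 4Q/(πD²) = 1.829 m/s; Re = 4.08×10^5; ε/D = 1.96×10^-5; f = 0.01386
h_f = f(L/D)V²/2g = 10.73 m
Total head H = z + h_f = 42.9 + 10.73 = 53.63 m
P_hyd = ρgQH = 1000·9.81·0.167·53.63 = 87.87 kW
P_shaft = P_hyd/η = 87.87/0.83 = 105.9 kW

P_shaft ≈ 106 kW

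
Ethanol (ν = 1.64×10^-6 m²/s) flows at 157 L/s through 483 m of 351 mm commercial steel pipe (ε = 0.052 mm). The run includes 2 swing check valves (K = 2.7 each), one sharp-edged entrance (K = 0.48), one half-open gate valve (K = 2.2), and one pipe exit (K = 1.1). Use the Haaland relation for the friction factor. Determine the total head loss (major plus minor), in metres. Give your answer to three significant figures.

V = 4Q/(πD²) = 1.623 m/s; V²/2g = 0.1342 m
Re = 3.47×10^5, ε/D = 1.48×10^-4 → f = 0.01537 (Haaland)
Major: h_f = f(L/D)·V²/2g = 0.01537·1376·0.1342 = 2.838 m
Minor: ΣK = 9.18; h_m = ΣK·V²/2g = 1.232 m
Total H_L = 2.838 + 1.232 = 4.070 m

H_L ≈ 4.07 m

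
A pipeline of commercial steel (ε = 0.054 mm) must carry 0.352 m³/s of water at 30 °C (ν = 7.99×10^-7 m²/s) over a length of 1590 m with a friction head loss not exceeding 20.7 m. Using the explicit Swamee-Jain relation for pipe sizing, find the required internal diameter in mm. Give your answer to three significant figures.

D ≈ 408 mm

Swamee-Jain (Type III): D = 0.66·[ε^1.25·(LQ²/(gh_f))^4.75 + ν·Q^9.4·(L/(gh_f))^5.2]^0.04
LQ²/(gh_f) = 0.9702; L/(gh_f) = 7.830
Term 1 = ε^1.25·(…)^4.75 = 4.01×10^-6; Term 2 = ν·Q^9.4·(…)^5.2 = 1.94×10^-6
D = 0.66·(4.01×10^-6 + 1.94×10^-6)^0.04 = 0.4079 m = 408 mm
Check: V = 2.69 m/s, Re = 1.38×10^6, f = 0.01367, h_f = 19.7 m ≈ 20.7 m ✓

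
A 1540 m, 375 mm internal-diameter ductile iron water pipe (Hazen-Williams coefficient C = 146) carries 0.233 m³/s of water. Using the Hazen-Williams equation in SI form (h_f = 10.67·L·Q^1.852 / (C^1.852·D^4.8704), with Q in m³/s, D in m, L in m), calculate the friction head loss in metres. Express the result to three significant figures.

h_f = 10.67·1540·0.233^1.852 / (146^1.852·0.375^4.8704) = 12.89 m

h_f ≈ 12.9 m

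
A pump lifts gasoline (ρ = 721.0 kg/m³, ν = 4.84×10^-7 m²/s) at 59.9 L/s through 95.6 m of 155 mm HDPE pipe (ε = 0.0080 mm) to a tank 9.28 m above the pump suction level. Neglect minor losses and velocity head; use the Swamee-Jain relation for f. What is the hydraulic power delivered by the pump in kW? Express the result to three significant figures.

V = 4Q/(πD²) = 3.174 m/s; Re = 1.02×10^6; ε/D = 5.16×10^-5; f = 0.01269
h_f = f(L/D)V²/2g = 4.021 m
Total head H = z + h_f = 9.28 + 4.021 = 13.30 m
P_hyd = ρgQH = 721.0·9.81·0.0599·13.30 = 5.635 kW

P_hyd ≈ 5.64 kW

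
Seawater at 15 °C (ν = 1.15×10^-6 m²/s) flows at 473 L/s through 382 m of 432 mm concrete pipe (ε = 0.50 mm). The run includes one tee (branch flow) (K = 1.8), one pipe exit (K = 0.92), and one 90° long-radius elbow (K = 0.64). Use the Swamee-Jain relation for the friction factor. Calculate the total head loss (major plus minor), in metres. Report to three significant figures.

V = 4Q/(πD²) = 3.227 m/s; V²/2g = 0.5308 m
Re = 1.21×10^6, ε/D = 0.00116 → f = 0.02066 (Swamee-Jain)
Major: h_f = f(L/D)·V²/2g = 0.02066·884.3·0.5308 = 9.695 m
Minor: ΣK = 3.36; h_m = ΣK·V²/2g = 1.783 m
Total H_L = 9.695 + 1.783 = 11.48 m

H_L ≈ 11.5 m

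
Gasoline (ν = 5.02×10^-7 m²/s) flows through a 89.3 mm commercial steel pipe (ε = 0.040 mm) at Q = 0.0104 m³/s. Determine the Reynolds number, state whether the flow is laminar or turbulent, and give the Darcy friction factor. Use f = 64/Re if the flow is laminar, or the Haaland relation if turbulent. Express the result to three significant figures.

V = 4Q/(πD²) = 1.661 m/s
Re = VD/ν = 1.661·0.0893/5.02×10^-7 = 2.95×10^5
Re > 4000 → turbulent; ε/D = 4.48×10^-4
Haaland: f = 0.01778

Re ≈ 2.95×10^5; turbulent; f ≈ 0.0178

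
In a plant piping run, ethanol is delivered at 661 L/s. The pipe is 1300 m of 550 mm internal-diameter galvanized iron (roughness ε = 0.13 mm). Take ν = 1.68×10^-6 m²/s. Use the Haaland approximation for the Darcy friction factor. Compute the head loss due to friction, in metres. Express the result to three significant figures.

V = 4Q/(πD²) = 4·0.661/(π·0.550²) = 2.782 m/s
Re = VD/ν = 2.782·0.550/1.68×10^-6 = 9.11×10^5 → turbulent
ε/D = 0.13/550 = 2.36×10^-4
Haaland: f = 0.01505
h_f = f(L/D)V²/(2g) = 0.01505·(1300/0.550)·2.782²/(2·9.81) = 14.04 m

h_f ≈ 14.0 m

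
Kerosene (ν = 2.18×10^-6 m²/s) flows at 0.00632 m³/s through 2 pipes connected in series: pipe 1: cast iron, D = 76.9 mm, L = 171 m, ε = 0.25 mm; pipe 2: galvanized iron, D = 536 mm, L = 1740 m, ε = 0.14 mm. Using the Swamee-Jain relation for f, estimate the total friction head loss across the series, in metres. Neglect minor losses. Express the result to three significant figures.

Pipe 1: V = 1.361 m/s, Re = 4.80×10^4, ε/D = 0.00325, f = 0.02952, h_1 = f(L/D)V²/2g = 6.195 m
Pipe 2: V = 0.02801 m/s, Re = 6890, ε/D = 2.61×10^-4, f = 0.03480, h_2 = f(L/D)V²/2g = 0.004517 m
Series → Q common, losses add: H = Σh = 6.200 m

H ≈ 6.20 m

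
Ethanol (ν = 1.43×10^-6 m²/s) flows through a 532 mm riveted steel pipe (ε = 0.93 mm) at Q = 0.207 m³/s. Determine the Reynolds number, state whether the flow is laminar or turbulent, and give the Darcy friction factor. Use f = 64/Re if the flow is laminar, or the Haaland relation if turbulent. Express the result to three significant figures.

Re ≈ 3.46×10^5; turbulent; f ≈ 0.0232

V = 4Q/(πD²) = 0.9312 m/s
Re = VD/ν = 0.9312·0.532/1.43×10^-6 = 3.46×10^5
Re > 4000 → turbulent; ε/D = 0.00175
Haaland: f = 0.02316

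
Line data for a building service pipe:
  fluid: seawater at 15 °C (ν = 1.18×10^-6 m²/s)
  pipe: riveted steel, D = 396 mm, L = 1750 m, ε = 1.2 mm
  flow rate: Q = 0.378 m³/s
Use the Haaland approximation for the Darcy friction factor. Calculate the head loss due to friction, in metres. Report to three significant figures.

V = 4Q/(πD²) = 4·0.378/(π·0.396²) = 3.069 m/s
Re = VD/ν = 3.069·0.396/1.18×10^-6 = 1.03×10^6 → turbulent
ε/D = 1.2/396 = 0.00303
Haaland: f = 0.02641
h_f = f(L/D)V²/(2g) = 0.02641·(1750/0.396)·3.069²/(2·9.81) = 56.03 m

h_f ≈ 56.0 m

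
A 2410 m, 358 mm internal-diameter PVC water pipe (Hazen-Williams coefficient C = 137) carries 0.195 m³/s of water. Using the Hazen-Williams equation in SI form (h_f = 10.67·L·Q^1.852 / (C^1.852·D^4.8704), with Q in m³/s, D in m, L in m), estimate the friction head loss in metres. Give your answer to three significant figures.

h_f = 10.67·2410·0.195^1.852 / (137^1.852·0.358^4.8704) = 20.46 m

h_f ≈ 20.5 m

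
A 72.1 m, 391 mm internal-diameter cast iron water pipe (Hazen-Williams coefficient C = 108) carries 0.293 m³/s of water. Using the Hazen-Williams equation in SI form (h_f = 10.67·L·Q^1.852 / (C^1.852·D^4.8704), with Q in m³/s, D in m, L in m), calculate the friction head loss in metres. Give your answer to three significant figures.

h_f ≈ 1.32 m

h_f = 10.67·72.1·0.293^1.852 / (108^1.852·0.391^4.8704) = 1.316 m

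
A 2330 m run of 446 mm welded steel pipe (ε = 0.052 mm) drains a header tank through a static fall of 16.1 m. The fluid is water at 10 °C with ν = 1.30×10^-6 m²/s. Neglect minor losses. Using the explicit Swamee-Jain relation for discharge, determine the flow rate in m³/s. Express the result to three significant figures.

Q ≈ 0.324 m³/s

Swamee-Jain (Type II): Q = -0.965·√(gD⁵h_f/L)·ln[ε/(3.7D) + √(3.17ν²L/(gD³h_f))]
√(gD⁵h_f/L) = √(9.81·0.446⁵·16.1/2330) = 0.03459
ε/(3.7D) = 3.15×10^-5; √(3.17ν²L/(gD³h_f)) = 2.98×10^-5
Q = -0.965·0.03459·ln(6.136×10^-5) = 0.3237 m³/s
Check: V = 2.07 m/s, Re = 7.11×10^5, f = 0.01415, h_f = 16.2 m ≈ 16.1 m ✓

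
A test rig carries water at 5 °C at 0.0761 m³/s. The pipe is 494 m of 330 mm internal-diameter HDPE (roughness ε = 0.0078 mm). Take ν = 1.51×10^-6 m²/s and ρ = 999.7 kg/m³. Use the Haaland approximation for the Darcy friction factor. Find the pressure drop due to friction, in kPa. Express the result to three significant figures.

V = 4Q/(πD²) = 4·0.0761/(π·0.330²) = 0.8897 m/s
Re = VD/ν = 0.8897·0.330/1.51×10^-6 = 1.94×10^5 → turbulent
ε/D = 0.0078/330 = 2.36×10^-5
Haaland: f = 0.01573
h_f = f(L/D)V²/(2g) = 0.01573·(494/0.330)·0.8897²/(2·9.81) = 0.9502 m
Δp = ρg·h_f = 999.7·9.81·0.9502 = 9.318 kPa

Δp ≈ 9.32 kPa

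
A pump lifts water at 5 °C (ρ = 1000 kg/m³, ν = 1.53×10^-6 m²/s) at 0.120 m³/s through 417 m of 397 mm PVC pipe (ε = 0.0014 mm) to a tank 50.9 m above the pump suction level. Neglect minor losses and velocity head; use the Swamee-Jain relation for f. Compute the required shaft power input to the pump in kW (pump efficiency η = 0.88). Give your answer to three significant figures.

P_shaft ≈ 69.1 kW

V = 4Q/(πD²) = 0.9694 m/s; Re = 2.52×10^5; ε/D = 3.53×10^-6; f = 0.01490
h_f = f(L/D)V²/2g = 0.7495 m
Total head H = z + h_f = 50.9 + 0.7495 = 51.65 m
P_hyd = ρgQH = 1000·9.81·0.120·51.65 = 60.80 kW
P_shaft = P_hyd/η = 60.80/0.88 = 69.09 kW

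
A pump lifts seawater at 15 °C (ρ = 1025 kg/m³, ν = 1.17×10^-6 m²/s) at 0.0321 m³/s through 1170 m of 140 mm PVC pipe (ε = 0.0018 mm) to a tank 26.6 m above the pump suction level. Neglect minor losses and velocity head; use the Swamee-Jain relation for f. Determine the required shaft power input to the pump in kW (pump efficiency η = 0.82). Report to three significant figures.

P_shaft ≈ 21.4 kW

V = 4Q/(πD²) = 2.085 m/s; Re = 2.50×10^5; ε/D = 1.29×10^-5; f = 0.01502
h_f = f(L/D)V²/2g = 27.82 m
Total head H = z + h_f = 26.6 + 27.82 = 54.42 m
P_hyd = ρgQH = 1025·9.81·0.0321·54.42 = 17.56 kW
P_shaft = P_hyd/η = 17.56/0.82 = 21.42 kW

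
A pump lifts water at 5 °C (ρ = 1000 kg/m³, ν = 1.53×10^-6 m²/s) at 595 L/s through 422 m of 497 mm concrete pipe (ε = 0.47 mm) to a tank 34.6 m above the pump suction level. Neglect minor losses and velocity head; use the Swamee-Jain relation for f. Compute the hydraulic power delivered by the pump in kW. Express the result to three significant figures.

P_hyd ≈ 249 kW

V = 4Q/(πD²) = 3.067 m/s; Re = 9.96×10^5; ε/D = 9.46×10^-4; f = 0.01978
h_f = f(L/D)V²/2g = 8.052 m
Total head H = z + h_f = 34.6 + 8.052 = 42.65 m
P_hyd = ρgQH = 1000·9.81·0.595·42.65 = 249.0 kW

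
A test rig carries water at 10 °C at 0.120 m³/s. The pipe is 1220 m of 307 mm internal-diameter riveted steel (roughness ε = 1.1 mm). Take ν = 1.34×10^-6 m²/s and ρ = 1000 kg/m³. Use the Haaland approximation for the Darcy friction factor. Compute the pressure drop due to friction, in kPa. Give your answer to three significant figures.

Δp ≈ 146 kPa

V = 4Q/(πD²) = 4·0.120/(π·0.307²) = 1.621 m/s
Re = VD/ν = 1.621·0.307/1.34×10^-6 = 3.71×10^5 → turbulent
ε/D = 1.1/307 = 0.00358
Haaland: f = 0.02787
h_f = f(L/D)V²/(2g) = 0.02787·(1220/0.307)·1.621²/(2·9.81) = 14.83 m
Δp = ρg·h_f = 1000·9.81·14.83 = 145.5 kPa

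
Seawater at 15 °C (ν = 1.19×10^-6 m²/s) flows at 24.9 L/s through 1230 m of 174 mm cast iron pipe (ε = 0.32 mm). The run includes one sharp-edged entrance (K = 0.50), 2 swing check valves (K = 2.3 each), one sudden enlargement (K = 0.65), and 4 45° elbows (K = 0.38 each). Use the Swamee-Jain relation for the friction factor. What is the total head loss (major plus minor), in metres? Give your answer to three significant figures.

H_L ≈ 10.0 m

V = 4Q/(πD²) = 1.047 m/s; V²/2g = 0.05589 m
Re = 1.53×10^5, ε/D = 0.00184 → f = 0.02431 (Swamee-Jain)
Major: h_f = f(L/D)·V²/2g = 0.02431·7069·0.05589 = 9.603 m
Minor: ΣK = 7.27; h_m = ΣK·V²/2g = 0.4063 m
Total H_L = 9.603 + 0.4063 = 10.01 m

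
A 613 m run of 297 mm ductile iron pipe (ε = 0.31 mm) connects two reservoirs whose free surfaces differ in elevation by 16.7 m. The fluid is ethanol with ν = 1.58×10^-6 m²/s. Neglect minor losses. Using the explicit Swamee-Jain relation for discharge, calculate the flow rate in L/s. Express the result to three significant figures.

Swamee-Jain (Type II): Q = -0.965·√(gD⁵h_f/L)·ln[ε/(3.7D) + √(3.17ν²L/(gD³h_f))]
√(gD⁵h_f/L) = √(9.81·0.297⁵·16.7/613) = 0.02485
ε/(3.7D) = 2.82×10^-4; √(3.17ν²L/(gD³h_f)) = 3.36×10^-5
Q = -0.965·0.02485·ln(3.157×10^-4) = 0.1933 m³/s
Check: V = 2.79 m/s, Re = 5.25×10^5, f = 0.02052, h_f = 16.8 m ≈ 16.7 m ✓

Q ≈ 193 L/s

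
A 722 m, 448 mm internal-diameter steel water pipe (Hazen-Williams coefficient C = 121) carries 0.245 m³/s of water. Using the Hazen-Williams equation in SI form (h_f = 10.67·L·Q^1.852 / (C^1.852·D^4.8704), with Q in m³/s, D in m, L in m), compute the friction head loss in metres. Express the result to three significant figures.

h_f ≈ 3.95 m

h_f = 10.67·722·0.245^1.852 / (121^1.852·0.448^4.8704) = 3.949 m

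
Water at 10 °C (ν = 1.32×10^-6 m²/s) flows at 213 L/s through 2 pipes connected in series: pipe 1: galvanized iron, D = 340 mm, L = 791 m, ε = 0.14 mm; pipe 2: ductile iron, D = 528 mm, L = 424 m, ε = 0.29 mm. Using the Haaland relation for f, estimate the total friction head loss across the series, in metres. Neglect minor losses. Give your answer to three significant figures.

H ≈ 11.7 m

Pipe 1: V = 2.346 m/s, Re = 6.04×10^5, ε/D = 4.12×10^-4, f = 0.01684, h_1 = f(L/D)V²/2g = 10.99 m
Pipe 2: V = 0.9728 m/s, Re = 3.89×10^5, ε/D = 5.49×10^-4, f = 0.01809, h_2 = f(L/D)V²/2g = 0.7006 m
Series → Q common, losses add: H = Σh = 11.69 m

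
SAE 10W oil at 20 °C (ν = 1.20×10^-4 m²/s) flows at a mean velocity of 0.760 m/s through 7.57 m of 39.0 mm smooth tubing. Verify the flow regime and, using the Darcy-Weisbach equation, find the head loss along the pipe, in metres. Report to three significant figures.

h_f ≈ 1.48 m

Re = VD/ν = 0.760·0.03900/1.20×10^-4 = 247 → laminar (Re < 2300)
f = 64/Re = 0.2591
h_f = f(L/D)V²/(2g) = 0.2591·(7.57/0.03900)·0.760²/(2·9.81) = 1.481 m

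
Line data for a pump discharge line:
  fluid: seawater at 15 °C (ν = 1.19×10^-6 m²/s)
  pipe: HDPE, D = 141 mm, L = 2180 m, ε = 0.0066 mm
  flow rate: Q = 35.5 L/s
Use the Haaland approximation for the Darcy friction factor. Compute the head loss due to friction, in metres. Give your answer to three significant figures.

h_f ≈ 61.2 m

V = 4Q/(πD²) = 4·0.0355/(π·0.141²) = 2.274 m/s
Re = VD/ν = 2.274·0.141/1.19×10^-6 = 2.69×10^5 → turbulent
ε/D = 0.0066/141 = 4.68×10^-5
Haaland: f = 0.01502
h_f = f(L/D)V²/(2g) = 0.01502·(2180/0.141)·2.274²/(2·9.81) = 61.17 m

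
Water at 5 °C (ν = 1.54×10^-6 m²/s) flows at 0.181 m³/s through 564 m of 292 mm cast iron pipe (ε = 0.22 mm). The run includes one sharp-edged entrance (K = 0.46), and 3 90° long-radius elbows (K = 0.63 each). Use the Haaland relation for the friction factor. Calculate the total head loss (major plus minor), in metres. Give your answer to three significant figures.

V = 4Q/(πD²) = 2.703 m/s; V²/2g = 0.3723 m
Re = 5.12×10^5, ε/D = 7.53×10^-4 → f = 0.01901 (Haaland)
Major: h_f = f(L/D)·V²/2g = 0.01901·1932·0.3723 = 13.67 m
Minor: ΣK = 2.35; h_m = ΣK·V²/2g = 0.8750 m
Total H_L = 13.67 + 0.8750 = 14.55 m

H_L ≈ 14.5 m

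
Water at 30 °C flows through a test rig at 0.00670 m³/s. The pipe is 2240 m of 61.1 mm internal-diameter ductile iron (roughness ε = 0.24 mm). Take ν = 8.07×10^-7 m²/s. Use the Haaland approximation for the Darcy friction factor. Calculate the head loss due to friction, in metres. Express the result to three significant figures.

h_f ≈ 282 m

V = 4Q/(πD²) = 4·0.00670/(π·0.0611²) = 2.285 m/s
Re = VD/ν = 2.285·0.0611/8.07×10^-7 = 1.73×10^5 → turbulent
ε/D = 0.24/61.1 = 0.00393
Haaland: f = 0.02890
h_f = f(L/D)V²/(2g) = 0.02890·(2240/0.0611)·2.285²/(2·9.81) = 282.0 m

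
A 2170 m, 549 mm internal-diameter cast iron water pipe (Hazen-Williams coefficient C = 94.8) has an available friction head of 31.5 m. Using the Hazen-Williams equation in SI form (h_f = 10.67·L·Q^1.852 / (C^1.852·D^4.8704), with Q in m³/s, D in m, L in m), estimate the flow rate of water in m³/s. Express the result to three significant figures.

Q ≈ 0.555 m³/s

Rearranging: Q = [h_f·C^1.852·D^4.8704 / (10.67·L)]^(1/1.852)
Q = [31.5·94.8^1.852·0.549^4.8704 / (10.67·2170)]^0.540 = 0.5549 m³/s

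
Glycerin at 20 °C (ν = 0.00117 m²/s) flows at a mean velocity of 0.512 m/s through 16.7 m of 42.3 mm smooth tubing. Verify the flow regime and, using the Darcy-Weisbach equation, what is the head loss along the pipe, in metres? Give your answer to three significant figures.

Re = VD/ν = 0.512·0.04230/0.00117 = 18.5 → laminar (Re < 2300)
f = 64/Re = 3.457
h_f = f(L/D)V²/(2g) = 3.457·(16.7/0.04230)·0.512²/(2·9.81) = 18.24 m

h_f ≈ 18.2 m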